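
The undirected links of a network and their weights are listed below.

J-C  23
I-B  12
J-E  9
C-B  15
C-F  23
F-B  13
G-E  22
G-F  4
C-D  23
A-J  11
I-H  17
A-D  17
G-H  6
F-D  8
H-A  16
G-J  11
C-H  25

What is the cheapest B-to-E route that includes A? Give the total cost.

58

Best B to A: B–F–D–A costing 38
Best A to E: A–J–E costing 20
Total via A: 38 + 20 = 58.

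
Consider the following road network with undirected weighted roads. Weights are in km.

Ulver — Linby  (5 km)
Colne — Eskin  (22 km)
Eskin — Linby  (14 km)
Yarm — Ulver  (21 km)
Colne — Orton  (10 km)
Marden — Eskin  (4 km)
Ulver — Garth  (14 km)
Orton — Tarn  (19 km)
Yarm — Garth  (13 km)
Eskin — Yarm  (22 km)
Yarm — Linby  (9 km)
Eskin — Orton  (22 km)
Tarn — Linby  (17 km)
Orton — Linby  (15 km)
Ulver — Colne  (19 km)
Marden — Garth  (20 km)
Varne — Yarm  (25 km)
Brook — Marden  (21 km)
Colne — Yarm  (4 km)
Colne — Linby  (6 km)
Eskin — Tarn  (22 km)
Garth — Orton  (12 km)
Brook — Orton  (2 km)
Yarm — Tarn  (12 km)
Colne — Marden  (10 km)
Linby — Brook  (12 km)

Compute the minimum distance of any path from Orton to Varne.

Enumerating some paths:
Orton → Brook → Linby → Colne → Yarm → Varne: 2+12+6+4+25 = 49
Orton → Brook → Linby → Yarm → Varne: 2+12+9+25 = 48
Orton → Colne → Yarm → Varne: 10+4+25 = 39
Cheapest is Orton → Colne → Yarm → Varne at 39 km.

39 km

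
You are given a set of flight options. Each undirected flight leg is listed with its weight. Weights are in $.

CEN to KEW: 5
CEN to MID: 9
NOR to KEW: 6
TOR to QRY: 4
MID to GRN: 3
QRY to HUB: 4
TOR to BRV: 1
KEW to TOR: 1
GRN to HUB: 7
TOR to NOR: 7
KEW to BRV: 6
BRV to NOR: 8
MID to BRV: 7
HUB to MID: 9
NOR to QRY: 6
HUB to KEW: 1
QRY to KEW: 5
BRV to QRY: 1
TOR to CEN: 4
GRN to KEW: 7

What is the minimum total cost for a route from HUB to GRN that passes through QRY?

$14

Best HUB to QRY: HUB–QRY costing 4
Shortest QRY→GRN: QRY–BRV–TOR–KEW–GRN = 10
Total via QRY: 4 + 10 = $14.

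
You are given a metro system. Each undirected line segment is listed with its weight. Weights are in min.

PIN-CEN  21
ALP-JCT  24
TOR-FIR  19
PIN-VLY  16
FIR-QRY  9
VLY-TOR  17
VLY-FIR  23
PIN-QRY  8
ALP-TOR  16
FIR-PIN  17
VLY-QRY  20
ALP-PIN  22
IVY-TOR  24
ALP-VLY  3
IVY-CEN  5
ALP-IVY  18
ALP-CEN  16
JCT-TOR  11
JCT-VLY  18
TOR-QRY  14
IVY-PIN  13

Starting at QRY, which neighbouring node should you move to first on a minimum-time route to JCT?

Compare a few routes:
QRY → VLY → JCT: 20+18 = 38
QRY → TOR → JCT: 14+11 = 25
QRY → FIR → TOR → JCT: 9+19+11 = 39
QRY → PIN → VLY → JCT: 8+16+18 = 42
Cheapest is QRY → TOR → JCT at 25 min.
So from QRY the first move is to TOR.

TOR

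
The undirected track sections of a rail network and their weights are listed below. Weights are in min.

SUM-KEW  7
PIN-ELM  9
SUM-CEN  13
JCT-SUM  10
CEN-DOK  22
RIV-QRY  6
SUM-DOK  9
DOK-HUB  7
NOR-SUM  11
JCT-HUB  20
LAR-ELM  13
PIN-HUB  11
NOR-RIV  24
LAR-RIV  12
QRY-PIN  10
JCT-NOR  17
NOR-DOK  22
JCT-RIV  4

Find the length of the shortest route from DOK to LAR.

35 min

Candidate routes:
DOK - HUB - PIN - ELM - LAR: 7+11+9+13 = 40
DOK - HUB - JCT - RIV - LAR: 7+20+4+12 = 43
DOK - SUM - JCT - RIV - LAR: 9+10+4+12 = 35
Cheapest is DOK - SUM - JCT - RIV - LAR at 35 min.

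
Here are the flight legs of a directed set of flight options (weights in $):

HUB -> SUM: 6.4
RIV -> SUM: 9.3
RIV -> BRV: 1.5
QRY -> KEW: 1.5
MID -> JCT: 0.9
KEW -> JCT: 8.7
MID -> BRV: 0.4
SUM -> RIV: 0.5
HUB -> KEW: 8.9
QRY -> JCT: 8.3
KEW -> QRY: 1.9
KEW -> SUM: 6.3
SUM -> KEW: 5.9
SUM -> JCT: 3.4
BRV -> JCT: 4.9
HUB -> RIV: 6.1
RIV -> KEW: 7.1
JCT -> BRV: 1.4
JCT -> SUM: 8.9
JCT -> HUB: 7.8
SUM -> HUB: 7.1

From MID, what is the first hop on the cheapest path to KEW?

JCT

Compare a few routes:
MID - JCT - SUM - KEW: 0.9+8.9+5.9 = 15.7
MID - JCT - SUM - RIV - KEW: 0.9+8.9+0.5+7.1 = 17.4
MID - JCT - HUB - KEW: 0.9+7.8+8.9 = 17.6
The minimum is $15.7 via MID - JCT - SUM - KEW.
So from MID the first move is to JCT.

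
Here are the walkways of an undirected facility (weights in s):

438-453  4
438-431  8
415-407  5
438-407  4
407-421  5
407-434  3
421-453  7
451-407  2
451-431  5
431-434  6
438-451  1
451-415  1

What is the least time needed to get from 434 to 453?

10 s

Enumerating some paths:
434 - 407 - 415 - 451 - 438 - 453: 3+5+1+1+4 = 14
434 - 407 - 421 - 453: 3+5+7 = 15
434 - 407 - 438 - 453: 3+4+4 = 11
434 - 407 - 451 - 438 - 453: 3+2+1+4 = 10
The minimum is 10 s via 434 - 407 - 451 - 438 - 453.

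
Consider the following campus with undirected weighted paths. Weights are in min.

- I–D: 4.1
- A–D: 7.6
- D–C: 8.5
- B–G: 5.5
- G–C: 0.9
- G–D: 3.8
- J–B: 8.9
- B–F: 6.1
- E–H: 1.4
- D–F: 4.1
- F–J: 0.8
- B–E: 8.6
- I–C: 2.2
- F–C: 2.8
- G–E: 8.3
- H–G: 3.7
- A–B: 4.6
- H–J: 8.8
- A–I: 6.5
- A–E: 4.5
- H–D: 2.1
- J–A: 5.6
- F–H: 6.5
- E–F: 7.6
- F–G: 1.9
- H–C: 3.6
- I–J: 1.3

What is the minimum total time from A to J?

5.6 min

Compare a few routes:
A → J: 5.6 = 5.6
A → I → J: 6.5+1.3 = 7.8
A → B → F → J: 4.6+6.1+0.8 = 11.5
A → I → C → G → F → J: 6.5+2.2+0.9+1.9+0.8 = 12.3
Cheapest is A → J at 5.6 min.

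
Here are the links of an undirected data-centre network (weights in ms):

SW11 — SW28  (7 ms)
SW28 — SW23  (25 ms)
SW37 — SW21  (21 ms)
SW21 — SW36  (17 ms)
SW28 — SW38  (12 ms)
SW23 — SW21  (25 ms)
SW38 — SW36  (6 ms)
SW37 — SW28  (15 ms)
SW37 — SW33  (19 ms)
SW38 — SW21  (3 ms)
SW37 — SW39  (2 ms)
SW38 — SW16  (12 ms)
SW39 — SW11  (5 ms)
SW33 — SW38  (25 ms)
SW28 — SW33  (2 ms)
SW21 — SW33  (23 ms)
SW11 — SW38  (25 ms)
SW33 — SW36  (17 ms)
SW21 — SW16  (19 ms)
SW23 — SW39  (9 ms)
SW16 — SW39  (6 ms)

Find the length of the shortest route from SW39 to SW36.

24 ms

Compare a few routes:
SW39 - SW16 - SW38 - SW36: 6+12+6 = 24
SW39 - SW11 - SW28 - SW38 - SW36: 5+7+12+6 = 30
SW39 - SW11 - SW28 - SW33 - SW36: 5+7+2+17 = 31
SW39 - SW37 - SW21 - SW38 - SW36: 2+21+3+6 = 32
Cheapest is SW39 - SW16 - SW38 - SW36 at 24 ms.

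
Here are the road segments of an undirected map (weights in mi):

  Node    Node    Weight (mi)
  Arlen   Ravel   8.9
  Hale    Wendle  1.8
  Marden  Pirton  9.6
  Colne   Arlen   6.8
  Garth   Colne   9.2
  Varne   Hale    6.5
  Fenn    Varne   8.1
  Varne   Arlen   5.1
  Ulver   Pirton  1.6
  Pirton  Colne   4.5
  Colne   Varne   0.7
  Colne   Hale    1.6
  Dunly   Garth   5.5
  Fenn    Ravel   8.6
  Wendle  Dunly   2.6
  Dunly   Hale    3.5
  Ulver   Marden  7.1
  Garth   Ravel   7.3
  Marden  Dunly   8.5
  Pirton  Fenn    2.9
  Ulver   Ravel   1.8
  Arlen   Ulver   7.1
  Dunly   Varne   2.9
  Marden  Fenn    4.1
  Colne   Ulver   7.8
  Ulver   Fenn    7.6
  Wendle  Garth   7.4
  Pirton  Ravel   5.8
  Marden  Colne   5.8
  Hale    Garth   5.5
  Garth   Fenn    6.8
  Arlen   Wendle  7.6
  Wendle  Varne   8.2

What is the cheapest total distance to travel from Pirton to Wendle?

Shortest distances from Pirton:
Pirton: 0
Ulver: 1.6  (via Pirton)
Fenn: 2.9  (via Pirton)
Ravel: 3.4  (via Ulver)
Colne: 4.5  (via Pirton)
Varne: 5.2  (via Colne)
Hale: 6.1  (via Colne)
Marden: 7  (via Fenn)
Wendle: 7.9  (via Hale)
Shortest route: Pirton–Colne–Hale–Wendle = 7.9 mi.

7.9 mi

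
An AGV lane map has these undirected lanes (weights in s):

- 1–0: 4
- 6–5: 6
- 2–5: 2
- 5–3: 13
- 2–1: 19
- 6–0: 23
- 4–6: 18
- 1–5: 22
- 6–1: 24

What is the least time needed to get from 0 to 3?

Shortest distances from 0:
0: 0
1: 4  (via 0)
2: 23  (via 1)
6: 23  (via 0)
5: 25  (via 2)
3: 38  (via 5)
Shortest route: 0–1–2–5–3 = 38 s.

38 s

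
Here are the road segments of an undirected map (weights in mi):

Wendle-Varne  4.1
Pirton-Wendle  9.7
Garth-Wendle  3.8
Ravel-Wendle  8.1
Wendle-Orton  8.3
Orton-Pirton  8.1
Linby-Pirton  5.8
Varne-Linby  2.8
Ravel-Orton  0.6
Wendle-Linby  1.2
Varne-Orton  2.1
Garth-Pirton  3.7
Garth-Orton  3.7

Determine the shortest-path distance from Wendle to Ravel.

6.7 mi

Shortest distances from Wendle:
Wendle: 0
Linby: 1.2  (via Wendle)
Garth: 3.8  (via Wendle)
Varne: 4  (via Linby)
Orton: 6.1  (via Varne)
Ravel: 6.7  (via Orton)
Shortest route: Wendle–Linby–Varne–Orton–Ravel = 6.7 mi.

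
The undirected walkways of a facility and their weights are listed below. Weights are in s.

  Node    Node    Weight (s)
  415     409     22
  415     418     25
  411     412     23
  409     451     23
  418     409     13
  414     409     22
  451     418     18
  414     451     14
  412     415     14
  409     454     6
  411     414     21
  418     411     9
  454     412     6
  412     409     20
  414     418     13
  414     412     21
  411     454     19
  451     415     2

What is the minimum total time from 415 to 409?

22 s

Running Dijkstra from 415:
415: 0
451: 2  (via 415)
412: 14  (via 415)
414: 16  (via 451)
454: 20  (via 412)
418: 20  (via 451)
409: 22  (via 415)
Shortest route: 415 → 409 = 22 s.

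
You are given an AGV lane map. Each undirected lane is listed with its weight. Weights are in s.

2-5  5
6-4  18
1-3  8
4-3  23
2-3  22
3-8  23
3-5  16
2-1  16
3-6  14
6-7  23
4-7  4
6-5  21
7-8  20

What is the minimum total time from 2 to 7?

48 s

Running Dijkstra from 2:
2: 0
5: 5  (via 2)
1: 16  (via 2)
3: 21  (via 5)
6: 26  (via 5)
4: 44  (via 3)
8: 44  (via 3)
7: 48  (via 4)
Shortest route: 2–5–3–4–7 = 48 s.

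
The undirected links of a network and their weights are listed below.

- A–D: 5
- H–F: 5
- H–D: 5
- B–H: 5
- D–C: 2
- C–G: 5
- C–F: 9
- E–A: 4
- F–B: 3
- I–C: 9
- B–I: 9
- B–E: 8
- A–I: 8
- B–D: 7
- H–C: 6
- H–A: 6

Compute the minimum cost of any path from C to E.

Running Dijkstra from C:
C: 0
D: 2  (via C)
G: 5  (via C)
H: 6  (via C)
A: 7  (via D)
B: 9  (via D)
F: 9  (via C)
I: 9  (via C)
E: 11  (via A)
Shortest route: C–D–A–E = 11.

11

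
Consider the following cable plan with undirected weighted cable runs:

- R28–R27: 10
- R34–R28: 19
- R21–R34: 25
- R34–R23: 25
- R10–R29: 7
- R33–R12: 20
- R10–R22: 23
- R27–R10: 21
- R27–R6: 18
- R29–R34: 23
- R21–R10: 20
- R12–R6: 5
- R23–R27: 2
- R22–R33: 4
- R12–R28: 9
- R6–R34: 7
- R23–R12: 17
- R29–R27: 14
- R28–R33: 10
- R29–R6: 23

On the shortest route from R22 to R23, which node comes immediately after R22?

Candidate routes:
R22 → R33 → R28 → R27 → R23: 4+10+10+2 = 26
R22 → R33 → R28 → R12 → R23: 4+10+9+17 = 40
R22 → R33 → R12 → R23: 4+20+17 = 41
R22 → R33 → R12 → R28 → R27 → R23: 4+20+9+10+2 = 45
Cheapest is R22 → R33 → R28 → R27 → R23 at 26.
So from R22 the first move is to R33.

R33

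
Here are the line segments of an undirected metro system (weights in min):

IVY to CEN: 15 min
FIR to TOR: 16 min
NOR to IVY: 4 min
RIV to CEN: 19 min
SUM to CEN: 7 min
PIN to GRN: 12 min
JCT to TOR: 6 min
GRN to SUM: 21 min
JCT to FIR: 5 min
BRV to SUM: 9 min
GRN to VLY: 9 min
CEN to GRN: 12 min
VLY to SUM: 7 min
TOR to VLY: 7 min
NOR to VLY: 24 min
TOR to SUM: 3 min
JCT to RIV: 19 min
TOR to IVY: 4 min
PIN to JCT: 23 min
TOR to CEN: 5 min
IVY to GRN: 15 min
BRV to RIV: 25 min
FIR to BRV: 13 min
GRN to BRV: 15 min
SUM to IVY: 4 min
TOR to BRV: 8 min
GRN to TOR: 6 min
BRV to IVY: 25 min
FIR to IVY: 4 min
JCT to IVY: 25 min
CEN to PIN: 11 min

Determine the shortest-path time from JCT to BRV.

Candidate routes:
JCT → TOR → SUM → BRV: 6+3+9 = 18
JCT → TOR → BRV: 6+8 = 14
Cheapest is JCT → TOR → BRV at 14 min.

14 min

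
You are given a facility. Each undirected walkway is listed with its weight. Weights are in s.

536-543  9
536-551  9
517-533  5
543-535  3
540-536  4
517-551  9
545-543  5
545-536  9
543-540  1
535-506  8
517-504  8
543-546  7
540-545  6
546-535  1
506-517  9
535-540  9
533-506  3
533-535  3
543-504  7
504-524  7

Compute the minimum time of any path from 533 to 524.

20 s

Candidate routes:
533–535–546–543–504–524: 3+1+7+7+7 = 25
533–517–504–524: 5+8+7 = 20
The minimum is 20 s via 533–517–504–524.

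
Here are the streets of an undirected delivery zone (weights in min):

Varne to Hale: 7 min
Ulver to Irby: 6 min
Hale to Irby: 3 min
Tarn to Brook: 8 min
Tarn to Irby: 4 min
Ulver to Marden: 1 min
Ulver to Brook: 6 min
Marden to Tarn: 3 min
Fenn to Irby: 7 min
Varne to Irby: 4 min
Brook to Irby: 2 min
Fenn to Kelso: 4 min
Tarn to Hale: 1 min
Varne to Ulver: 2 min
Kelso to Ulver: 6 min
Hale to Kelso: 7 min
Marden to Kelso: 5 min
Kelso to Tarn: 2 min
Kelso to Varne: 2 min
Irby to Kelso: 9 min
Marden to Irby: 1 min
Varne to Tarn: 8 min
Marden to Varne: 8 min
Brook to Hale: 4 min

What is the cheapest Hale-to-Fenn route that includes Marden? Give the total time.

Shortest Hale→Marden: Hale–Tarn–Marden = 4
Best Marden to Fenn: Marden–Irby–Fenn costing 8
Total via Marden: 4 + 8 = 12 min.

12 min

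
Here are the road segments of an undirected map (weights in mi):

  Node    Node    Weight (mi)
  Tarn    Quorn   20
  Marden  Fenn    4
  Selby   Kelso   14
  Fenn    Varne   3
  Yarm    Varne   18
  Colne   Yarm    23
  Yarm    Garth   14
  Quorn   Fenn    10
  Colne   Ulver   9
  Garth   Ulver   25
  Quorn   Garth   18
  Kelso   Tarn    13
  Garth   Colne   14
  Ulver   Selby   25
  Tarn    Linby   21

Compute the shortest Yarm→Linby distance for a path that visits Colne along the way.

Shortest Yarm→Colne: Yarm–Colne = 23
Best Colne to Linby: Colne–Garth–Quorn–Tarn–Linby costing 73
Total via Colne: 23 + 73 = 96 mi.

96 mi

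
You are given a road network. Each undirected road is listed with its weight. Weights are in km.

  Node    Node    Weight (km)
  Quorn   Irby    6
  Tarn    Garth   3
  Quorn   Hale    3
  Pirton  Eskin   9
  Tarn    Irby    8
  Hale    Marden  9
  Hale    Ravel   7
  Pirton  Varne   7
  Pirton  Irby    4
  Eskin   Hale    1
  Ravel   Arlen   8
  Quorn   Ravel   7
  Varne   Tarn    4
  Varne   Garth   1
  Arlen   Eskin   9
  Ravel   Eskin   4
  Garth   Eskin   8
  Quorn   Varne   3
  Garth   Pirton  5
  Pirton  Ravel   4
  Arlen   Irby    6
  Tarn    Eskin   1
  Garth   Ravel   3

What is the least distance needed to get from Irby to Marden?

18 km

Compare a few routes:
Irby → Pirton → Ravel → Eskin → Hale → Marden: 4+4+4+1+9 = 22
Irby → Pirton → Garth → Tarn → Eskin → Hale → Marden: 4+5+3+1+1+9 = 23
Irby → Quorn → Hale → Marden: 6+3+9 = 18
Irby → Tarn → Eskin → Hale → Marden: 8+1+1+9 = 19
The minimum is 18 km via Irby → Quorn → Hale → Marden.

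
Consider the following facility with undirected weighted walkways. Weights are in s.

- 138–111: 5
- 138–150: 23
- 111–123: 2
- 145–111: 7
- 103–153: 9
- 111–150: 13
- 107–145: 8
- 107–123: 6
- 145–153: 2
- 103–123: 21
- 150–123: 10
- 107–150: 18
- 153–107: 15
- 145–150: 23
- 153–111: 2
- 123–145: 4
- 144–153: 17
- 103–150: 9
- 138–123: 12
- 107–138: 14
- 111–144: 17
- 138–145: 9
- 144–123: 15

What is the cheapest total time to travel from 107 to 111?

Settle nodes by increasing distance from 107:
107: 0
123: 6  (via 107)
145: 8  (via 107)
111: 8  (via 123)
Shortest route: 107 → 123 → 111 = 8 s.

8 s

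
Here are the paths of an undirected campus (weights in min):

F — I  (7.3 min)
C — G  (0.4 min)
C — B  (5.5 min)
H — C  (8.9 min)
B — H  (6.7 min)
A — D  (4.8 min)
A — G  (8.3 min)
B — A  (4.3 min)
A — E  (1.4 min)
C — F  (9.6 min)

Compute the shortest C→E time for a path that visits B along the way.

Best C to B: C–B costing 5.5
Shortest B→E: B–A–E = 5.7
Total via B: 5.5 + 5.7 = 11.2 min.

11.2 min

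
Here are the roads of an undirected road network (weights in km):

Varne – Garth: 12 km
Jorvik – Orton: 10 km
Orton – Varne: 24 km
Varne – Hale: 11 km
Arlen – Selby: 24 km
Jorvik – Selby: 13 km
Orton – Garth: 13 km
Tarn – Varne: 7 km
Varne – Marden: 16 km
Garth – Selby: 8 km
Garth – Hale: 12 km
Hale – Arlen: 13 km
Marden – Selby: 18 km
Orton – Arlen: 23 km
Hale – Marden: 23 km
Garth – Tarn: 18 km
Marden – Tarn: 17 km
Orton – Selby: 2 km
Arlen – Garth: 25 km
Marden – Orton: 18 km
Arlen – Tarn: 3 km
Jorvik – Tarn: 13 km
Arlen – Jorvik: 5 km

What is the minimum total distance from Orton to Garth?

Candidate routes:
Orton - Selby - Garth: 2+8 = 10
Orton - Garth: 13 = 13
Cheapest is Orton - Selby - Garth at 10 km.

10 km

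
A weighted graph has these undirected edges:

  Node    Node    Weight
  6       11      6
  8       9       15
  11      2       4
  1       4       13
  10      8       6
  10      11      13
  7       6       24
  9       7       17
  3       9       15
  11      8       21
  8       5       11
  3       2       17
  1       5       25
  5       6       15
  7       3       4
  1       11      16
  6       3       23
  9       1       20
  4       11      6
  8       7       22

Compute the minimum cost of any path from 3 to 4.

Compare a few routes:
3–2–11–4: 17+4+6 = 27
3–9–1–4: 15+20+13 = 48
3–7–6–11–4: 4+24+6+6 = 40
3–6–11–4: 23+6+6 = 35
Cheapest is 3–2–11–4 at 27.

27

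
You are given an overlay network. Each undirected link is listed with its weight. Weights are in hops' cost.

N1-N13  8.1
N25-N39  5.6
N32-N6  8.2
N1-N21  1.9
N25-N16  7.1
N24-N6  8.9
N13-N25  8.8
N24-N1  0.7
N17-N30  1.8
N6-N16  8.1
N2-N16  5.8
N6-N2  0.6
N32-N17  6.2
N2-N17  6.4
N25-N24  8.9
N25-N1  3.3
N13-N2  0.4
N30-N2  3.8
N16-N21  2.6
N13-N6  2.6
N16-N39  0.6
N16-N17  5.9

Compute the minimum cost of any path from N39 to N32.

12.7 hops' cost

Settle nodes by increasing distance from N39:
N39: 0
N16: 0.6  (via N39)
N21: 3.2  (via N16)
N1: 5.1  (via N21)
N25: 5.6  (via N39)
N24: 5.8  (via N1)
N2: 6.4  (via N16)
N17: 6.5  (via N16)
N13: 6.8  (via N2)
N6: 7  (via N2)
N30: 8.3  (via N17)
N32: 12.7  (via N17)
Shortest route: N39–N16–N17–N32 = 12.7 hops' cost.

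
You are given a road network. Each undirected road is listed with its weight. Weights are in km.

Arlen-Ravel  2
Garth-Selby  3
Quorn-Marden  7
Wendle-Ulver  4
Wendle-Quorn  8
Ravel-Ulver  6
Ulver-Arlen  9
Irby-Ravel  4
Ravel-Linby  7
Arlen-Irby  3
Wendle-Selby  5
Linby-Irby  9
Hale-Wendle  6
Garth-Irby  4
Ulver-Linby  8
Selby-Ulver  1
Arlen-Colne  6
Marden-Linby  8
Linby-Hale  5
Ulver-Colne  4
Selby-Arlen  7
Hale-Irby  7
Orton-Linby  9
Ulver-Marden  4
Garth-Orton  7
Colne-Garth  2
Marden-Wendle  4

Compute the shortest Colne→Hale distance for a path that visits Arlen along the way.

Best Colne to Arlen: Colne → Arlen costing 6
Shortest Arlen→Hale: Arlen → Irby → Hale = 10
Total via Arlen: 6 + 10 = 16 km.

16 km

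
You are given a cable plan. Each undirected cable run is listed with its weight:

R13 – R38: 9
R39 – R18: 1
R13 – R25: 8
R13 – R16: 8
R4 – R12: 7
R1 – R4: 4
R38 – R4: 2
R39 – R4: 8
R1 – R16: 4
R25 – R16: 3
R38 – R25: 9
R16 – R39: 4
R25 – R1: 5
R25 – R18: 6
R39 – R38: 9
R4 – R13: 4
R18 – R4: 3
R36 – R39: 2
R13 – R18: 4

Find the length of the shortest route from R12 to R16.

Settle nodes by increasing distance from R12:
R12: 0
R4: 7  (via R12)
R38: 9  (via R4)
R18: 10  (via R4)
R39: 11  (via R18)
R1: 11  (via R4)
R13: 11  (via R4)
R36: 13  (via R39)
R16: 15  (via R39)
Shortest route: R12–R4–R18–R39–R16 = 15.

15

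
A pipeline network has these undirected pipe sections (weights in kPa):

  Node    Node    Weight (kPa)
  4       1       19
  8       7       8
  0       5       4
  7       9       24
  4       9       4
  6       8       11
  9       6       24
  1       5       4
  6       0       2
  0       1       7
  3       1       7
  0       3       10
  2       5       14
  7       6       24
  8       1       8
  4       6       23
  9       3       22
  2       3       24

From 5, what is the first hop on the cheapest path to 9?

1

Candidate routes:
5–1–3–9: 4+7+22 = 33
5–0–6–9: 4+2+24 = 30
5–1–4–9: 4+19+4 = 27
5–0–6–4–9: 4+2+23+4 = 33
The minimum is 27 kPa via 5–1–4–9.
So from 5 the first move is to 1.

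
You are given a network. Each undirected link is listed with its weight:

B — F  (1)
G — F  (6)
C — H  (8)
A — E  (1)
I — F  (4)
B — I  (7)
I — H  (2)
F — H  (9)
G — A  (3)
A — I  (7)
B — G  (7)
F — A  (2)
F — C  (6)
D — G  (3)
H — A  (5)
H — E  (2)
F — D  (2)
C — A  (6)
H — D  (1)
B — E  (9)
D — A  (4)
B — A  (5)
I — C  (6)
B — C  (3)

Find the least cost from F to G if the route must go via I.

Best F to I: F → I costing 4
Shortest I→G: I → H → D → G = 6
Total via I: 4 + 6 = 10.

10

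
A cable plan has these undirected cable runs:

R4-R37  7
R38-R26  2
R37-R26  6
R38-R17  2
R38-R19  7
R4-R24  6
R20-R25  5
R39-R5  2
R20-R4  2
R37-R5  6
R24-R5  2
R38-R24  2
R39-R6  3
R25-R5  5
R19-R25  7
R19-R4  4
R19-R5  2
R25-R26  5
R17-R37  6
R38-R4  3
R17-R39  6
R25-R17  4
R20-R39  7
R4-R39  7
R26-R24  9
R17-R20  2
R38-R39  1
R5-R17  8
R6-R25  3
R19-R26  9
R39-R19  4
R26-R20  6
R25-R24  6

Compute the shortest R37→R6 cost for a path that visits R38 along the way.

Best R37 to R38: R37 → R26 → R38 costing 8
Shortest R38→R6: R38 → R39 → R6 = 4
Total via R38: 8 + 4 = 12.

12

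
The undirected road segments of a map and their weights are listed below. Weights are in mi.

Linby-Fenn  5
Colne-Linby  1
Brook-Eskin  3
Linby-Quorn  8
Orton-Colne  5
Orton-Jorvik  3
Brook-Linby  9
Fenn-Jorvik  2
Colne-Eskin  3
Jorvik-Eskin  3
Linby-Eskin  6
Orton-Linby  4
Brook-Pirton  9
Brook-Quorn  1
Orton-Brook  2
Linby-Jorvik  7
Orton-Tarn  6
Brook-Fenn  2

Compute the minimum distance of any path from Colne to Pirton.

15 mi

Shortest distances from Colne:
Colne: 0
Linby: 1  (via Colne)
Eskin: 3  (via Colne)
Orton: 5  (via Colne)
Fenn: 6  (via Linby)
Jorvik: 6  (via Eskin)
Brook: 6  (via Eskin)
Quorn: 7  (via Brook)
Tarn: 11  (via Orton)
Pirton: 15  (via Brook)
Shortest route: Colne–Eskin–Brook–Pirton = 15 mi.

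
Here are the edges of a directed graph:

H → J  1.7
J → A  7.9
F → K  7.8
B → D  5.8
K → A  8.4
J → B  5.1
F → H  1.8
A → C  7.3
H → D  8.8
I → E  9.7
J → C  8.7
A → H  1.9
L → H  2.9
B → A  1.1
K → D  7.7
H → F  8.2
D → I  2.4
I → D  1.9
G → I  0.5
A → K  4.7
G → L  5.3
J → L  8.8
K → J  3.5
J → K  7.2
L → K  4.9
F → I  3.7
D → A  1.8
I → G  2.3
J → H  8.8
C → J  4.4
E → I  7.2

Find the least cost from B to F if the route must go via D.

17.7

Best B to D: B–D costing 5.8
Shortest D→F: D–A–H–F = 11.9
Total via D: 5.8 + 11.9 = 17.7.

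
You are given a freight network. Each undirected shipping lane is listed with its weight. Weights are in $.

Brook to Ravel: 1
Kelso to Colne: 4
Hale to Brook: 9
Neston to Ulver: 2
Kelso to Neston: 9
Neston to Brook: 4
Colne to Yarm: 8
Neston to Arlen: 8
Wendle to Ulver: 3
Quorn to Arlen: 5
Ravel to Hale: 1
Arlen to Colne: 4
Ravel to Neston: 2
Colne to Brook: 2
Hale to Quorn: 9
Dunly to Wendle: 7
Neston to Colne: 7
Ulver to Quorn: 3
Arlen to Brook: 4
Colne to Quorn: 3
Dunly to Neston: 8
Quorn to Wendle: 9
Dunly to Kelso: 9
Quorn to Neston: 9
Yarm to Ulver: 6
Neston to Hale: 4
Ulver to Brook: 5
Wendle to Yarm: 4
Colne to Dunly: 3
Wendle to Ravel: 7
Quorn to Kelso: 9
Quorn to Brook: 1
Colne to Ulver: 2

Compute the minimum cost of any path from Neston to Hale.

Candidate routes:
Neston–Ravel–Hale: 2+1 = 3
Neston–Brook–Ravel–Hale: 4+1+1 = 6
Neston–Hale: 4 = 4
Cheapest is Neston–Ravel–Hale at $3.

$3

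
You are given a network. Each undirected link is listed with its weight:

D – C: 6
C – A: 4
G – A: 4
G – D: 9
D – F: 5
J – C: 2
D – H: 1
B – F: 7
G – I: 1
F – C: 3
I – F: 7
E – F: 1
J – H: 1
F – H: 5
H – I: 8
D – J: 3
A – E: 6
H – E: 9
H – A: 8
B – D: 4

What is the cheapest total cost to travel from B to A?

Shortest distances from B:
B: 0
D: 4  (via B)
H: 5  (via D)
J: 6  (via H)
F: 7  (via B)
C: 8  (via J)
E: 8  (via F)
A: 12  (via C)
Shortest route: B → D → H → J → C → A = 12.

12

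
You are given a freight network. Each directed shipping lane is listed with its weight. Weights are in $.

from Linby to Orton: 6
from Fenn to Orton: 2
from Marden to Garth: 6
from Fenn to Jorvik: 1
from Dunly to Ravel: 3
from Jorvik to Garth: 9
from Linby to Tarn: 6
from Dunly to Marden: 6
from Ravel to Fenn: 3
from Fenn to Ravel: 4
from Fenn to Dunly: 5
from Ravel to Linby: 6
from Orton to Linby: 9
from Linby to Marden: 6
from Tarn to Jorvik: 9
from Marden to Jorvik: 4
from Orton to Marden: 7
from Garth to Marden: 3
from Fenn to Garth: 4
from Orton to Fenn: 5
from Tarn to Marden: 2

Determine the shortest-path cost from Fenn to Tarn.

$16

Settle nodes by increasing distance from Fenn:
Fenn: 0
Jorvik: 1  (via Fenn)
Orton: 2  (via Fenn)
Ravel: 4  (via Fenn)
Garth: 4  (via Fenn)
Dunly: 5  (via Fenn)
Marden: 7  (via Garth)
Linby: 10  (via Ravel)
Tarn: 16  (via Linby)
Shortest route: Fenn → Ravel → Linby → Tarn = $16.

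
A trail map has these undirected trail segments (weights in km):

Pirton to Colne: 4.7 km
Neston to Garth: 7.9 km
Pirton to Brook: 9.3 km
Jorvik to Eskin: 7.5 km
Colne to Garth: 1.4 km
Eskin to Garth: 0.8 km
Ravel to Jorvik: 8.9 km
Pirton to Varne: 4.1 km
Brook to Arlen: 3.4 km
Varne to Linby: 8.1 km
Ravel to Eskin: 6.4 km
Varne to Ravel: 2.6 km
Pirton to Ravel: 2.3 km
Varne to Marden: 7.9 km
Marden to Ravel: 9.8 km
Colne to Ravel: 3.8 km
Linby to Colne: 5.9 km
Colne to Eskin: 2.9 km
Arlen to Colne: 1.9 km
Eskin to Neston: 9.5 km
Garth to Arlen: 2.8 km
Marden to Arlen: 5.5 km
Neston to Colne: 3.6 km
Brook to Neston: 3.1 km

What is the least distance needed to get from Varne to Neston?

10 km

Compare a few routes:
Varne → Pirton → Colne → Neston: 4.1+4.7+3.6 = 12.4
Varne → Ravel → Pirton → Colne → Neston: 2.6+2.3+4.7+3.6 = 13.2
Varne → Ravel → Colne → Neston: 2.6+3.8+3.6 = 10
The minimum is 10 km via Varne → Ravel → Colne → Neston.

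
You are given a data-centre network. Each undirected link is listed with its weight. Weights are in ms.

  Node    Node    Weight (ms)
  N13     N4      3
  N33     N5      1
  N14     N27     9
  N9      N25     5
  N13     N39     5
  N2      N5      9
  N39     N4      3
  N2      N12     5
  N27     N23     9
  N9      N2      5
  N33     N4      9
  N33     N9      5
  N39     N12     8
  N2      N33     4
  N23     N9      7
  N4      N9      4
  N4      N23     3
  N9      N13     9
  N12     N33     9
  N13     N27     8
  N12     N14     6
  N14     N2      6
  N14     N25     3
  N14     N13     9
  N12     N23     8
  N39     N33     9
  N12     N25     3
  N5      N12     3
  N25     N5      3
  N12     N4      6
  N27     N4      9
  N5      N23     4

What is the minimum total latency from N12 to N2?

5 ms

Running Dijkstra from N12:
N12: 0
N25: 3  (via N12)
N5: 3  (via N12)
N33: 4  (via N5)
N2: 5  (via N12)
Shortest route: N12 → N2 = 5 ms.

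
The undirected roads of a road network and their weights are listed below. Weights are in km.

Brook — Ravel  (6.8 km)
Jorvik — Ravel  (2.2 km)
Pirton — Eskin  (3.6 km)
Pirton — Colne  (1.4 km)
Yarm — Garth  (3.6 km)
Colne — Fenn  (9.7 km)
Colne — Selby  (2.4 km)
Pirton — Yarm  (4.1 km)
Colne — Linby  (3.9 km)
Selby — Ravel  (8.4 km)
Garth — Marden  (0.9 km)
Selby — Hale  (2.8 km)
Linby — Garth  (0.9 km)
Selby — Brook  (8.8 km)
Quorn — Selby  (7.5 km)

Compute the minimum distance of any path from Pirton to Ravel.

Enumerating some paths:
Pirton → Yarm → Garth → Linby → Colne → Selby → Ravel: 4.1+3.6+0.9+3.9+2.4+8.4 = 23.3
Pirton → Colne → Selby → Brook → Ravel: 1.4+2.4+8.8+6.8 = 19.4
Pirton → Colne → Selby → Ravel: 1.4+2.4+8.4 = 12.2
The minimum is 12.2 km via Pirton → Colne → Selby → Ravel.

12.2 km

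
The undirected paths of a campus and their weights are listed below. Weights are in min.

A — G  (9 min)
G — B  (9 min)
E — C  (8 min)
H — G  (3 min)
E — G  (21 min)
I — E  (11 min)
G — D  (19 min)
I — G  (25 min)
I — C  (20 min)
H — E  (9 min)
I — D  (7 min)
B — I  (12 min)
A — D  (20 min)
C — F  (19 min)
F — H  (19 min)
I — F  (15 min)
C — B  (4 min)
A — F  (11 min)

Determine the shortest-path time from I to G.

21 min

Enumerating some paths:
I–B–G: 12+9 = 21
I–E–H–G: 11+9+3 = 23
I–G: 25 = 25
The minimum is 21 min via I–B–G.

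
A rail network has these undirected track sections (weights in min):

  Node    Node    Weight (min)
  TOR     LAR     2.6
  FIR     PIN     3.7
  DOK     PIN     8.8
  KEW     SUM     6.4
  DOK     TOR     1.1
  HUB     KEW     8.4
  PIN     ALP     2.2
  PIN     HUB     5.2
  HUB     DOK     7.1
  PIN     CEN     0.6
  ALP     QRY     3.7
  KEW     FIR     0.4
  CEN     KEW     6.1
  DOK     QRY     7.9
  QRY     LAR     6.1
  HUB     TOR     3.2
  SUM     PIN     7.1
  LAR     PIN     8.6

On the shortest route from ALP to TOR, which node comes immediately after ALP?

PIN

Candidate routes:
ALP–QRY–DOK–TOR: 3.7+7.9+1.1 = 12.7
ALP–QRY–LAR–TOR: 3.7+6.1+2.6 = 12.4
ALP–PIN–DOK–TOR: 2.2+8.8+1.1 = 12.1
ALP–PIN–HUB–TOR: 2.2+5.2+3.2 = 10.6
The minimum is 10.6 min via ALP–PIN–HUB–TOR.
So from ALP the first move is to PIN.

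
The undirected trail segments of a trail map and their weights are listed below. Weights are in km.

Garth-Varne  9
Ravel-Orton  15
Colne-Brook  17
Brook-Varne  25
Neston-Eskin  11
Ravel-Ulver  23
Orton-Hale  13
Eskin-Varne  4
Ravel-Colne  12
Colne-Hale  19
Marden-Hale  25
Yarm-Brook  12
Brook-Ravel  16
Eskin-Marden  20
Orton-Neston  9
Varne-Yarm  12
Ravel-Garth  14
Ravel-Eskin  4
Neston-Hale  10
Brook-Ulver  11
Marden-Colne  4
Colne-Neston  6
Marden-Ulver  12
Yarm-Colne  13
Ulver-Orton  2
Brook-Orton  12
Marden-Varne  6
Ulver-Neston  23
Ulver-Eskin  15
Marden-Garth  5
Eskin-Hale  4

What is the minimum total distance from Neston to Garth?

Settle nodes by increasing distance from Neston:
Neston: 0
Colne: 6  (via Neston)
Orton: 9  (via Neston)
Hale: 10  (via Neston)
Marden: 10  (via Colne)
Ulver: 11  (via Orton)
Eskin: 11  (via Neston)
Ravel: 15  (via Eskin)
Varne: 15  (via Eskin)
Garth: 15  (via Marden)
Shortest route: Neston–Colne–Marden–Garth = 15 km.

15 km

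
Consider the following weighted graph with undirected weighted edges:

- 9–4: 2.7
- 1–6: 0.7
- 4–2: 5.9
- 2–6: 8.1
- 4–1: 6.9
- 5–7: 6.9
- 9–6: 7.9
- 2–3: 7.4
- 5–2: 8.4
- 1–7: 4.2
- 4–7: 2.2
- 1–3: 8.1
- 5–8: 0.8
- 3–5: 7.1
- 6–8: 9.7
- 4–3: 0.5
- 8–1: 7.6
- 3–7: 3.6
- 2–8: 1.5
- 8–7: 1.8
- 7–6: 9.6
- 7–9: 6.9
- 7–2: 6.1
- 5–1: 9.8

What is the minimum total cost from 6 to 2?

8.1

Enumerating some paths:
6 → 1 → 7 → 8 → 2: 0.7+4.2+1.8+1.5 = 8.2
6 → 2: 8.1 = 8.1
The minimum is 8.1 via 6 → 2.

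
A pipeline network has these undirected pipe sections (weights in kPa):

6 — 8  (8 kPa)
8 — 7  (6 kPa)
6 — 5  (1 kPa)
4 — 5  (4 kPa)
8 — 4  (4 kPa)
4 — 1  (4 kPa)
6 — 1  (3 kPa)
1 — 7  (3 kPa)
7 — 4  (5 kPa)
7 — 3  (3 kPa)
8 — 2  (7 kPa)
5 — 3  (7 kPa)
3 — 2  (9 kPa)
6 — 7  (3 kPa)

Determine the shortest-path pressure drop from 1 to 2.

15 kPa

Shortest distances from 1:
1: 0
6: 3  (via 1)
7: 3  (via 1)
4: 4  (via 1)
5: 4  (via 6)
3: 6  (via 7)
8: 8  (via 4)
2: 15  (via 3)
Shortest route: 1–7–3–2 = 15 kPa.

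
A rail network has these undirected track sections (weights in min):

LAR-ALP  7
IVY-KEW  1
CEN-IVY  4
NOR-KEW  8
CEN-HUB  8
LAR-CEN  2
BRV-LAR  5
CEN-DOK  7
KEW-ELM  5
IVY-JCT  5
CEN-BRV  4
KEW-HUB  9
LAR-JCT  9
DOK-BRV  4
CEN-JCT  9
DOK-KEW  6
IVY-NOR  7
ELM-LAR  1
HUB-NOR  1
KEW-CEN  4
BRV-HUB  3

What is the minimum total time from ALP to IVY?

13 min

Running Dijkstra from ALP:
ALP: 0
LAR: 7  (via ALP)
ELM: 8  (via LAR)
CEN: 9  (via LAR)
BRV: 12  (via LAR)
IVY: 13  (via CEN)
Shortest route: ALP → LAR → CEN → IVY = 13 min.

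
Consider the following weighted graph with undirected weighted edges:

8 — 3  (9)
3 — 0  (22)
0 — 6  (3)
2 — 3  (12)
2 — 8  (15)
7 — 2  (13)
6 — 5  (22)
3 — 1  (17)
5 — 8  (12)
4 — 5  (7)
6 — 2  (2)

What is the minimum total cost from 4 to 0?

Candidate routes:
4 → 5 → 8 → 3 → 2 → 6 → 0: 7+12+9+12+2+3 = 45
4 → 5 → 6 → 0: 7+22+3 = 32
4 → 5 → 8 → 2 → 6 → 0: 7+12+15+2+3 = 39
4 → 5 → 8 → 3 → 0: 7+12+9+22 = 50
The minimum is 32 via 4 → 5 → 6 → 0.

32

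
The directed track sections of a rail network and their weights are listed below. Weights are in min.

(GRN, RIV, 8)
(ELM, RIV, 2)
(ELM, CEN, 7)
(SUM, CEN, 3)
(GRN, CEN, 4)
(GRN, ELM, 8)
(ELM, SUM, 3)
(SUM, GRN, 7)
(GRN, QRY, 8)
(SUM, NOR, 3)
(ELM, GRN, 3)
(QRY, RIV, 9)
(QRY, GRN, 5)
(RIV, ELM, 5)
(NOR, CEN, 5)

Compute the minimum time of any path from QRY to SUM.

16 min

Settle nodes by increasing distance from QRY:
QRY: 0
GRN: 5  (via QRY)
RIV: 9  (via QRY)
CEN: 9  (via GRN)
ELM: 13  (via GRN)
SUM: 16  (via ELM)
Shortest route: QRY–GRN–ELM–SUM = 16 min.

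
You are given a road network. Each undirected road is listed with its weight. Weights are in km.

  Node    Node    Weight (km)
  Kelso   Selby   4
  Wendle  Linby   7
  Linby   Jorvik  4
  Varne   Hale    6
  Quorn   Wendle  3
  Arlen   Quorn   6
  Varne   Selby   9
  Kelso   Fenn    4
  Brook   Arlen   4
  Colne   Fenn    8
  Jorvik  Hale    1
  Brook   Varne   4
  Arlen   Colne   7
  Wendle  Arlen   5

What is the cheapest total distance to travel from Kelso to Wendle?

Shortest distances from Kelso:
Kelso: 0
Fenn: 4  (via Kelso)
Selby: 4  (via Kelso)
Colne: 12  (via Fenn)
Varne: 13  (via Selby)
Brook: 17  (via Varne)
Hale: 19  (via Varne)
Arlen: 19  (via Colne)
Jorvik: 20  (via Hale)
Linby: 24  (via Jorvik)
Wendle: 24  (via Arlen)
Shortest route: Kelso–Fenn–Colne–Arlen–Wendle = 24 km.

24 km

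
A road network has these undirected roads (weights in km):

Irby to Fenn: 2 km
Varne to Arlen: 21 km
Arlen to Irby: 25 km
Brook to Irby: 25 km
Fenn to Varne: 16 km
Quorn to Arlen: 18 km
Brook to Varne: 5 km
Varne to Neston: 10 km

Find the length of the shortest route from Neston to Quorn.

Compare a few routes:
Neston–Varne–Arlen–Quorn: 10+21+18 = 49
Neston–Varne–Fenn–Irby–Arlen–Quorn: 10+16+2+25+18 = 71
Cheapest is Neston–Varne–Arlen–Quorn at 49 km.

49 km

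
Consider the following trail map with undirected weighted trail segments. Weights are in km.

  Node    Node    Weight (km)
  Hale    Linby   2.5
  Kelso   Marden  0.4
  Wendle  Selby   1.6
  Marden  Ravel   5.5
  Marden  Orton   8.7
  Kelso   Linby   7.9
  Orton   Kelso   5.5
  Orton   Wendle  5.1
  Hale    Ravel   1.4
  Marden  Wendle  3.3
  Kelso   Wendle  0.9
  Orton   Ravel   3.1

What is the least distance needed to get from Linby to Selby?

10.4 km

Shortest distances from Linby:
Linby: 0
Hale: 2.5  (via Linby)
Ravel: 3.9  (via Hale)
Orton: 7  (via Ravel)
Kelso: 7.9  (via Linby)
Marden: 8.3  (via Kelso)
Wendle: 8.8  (via Kelso)
Selby: 10.4  (via Wendle)
Shortest route: Linby–Kelso–Wendle–Selby = 10.4 km.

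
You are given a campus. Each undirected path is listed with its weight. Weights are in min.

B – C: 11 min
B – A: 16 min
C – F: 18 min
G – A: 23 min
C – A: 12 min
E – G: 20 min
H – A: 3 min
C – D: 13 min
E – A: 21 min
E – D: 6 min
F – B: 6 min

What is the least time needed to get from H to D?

Settle nodes by increasing distance from H:
H: 0
A: 3  (via H)
C: 15  (via A)
B: 19  (via A)
E: 24  (via A)
F: 25  (via B)
G: 26  (via A)
D: 28  (via C)
Shortest route: H → A → C → D = 28 min.

28 min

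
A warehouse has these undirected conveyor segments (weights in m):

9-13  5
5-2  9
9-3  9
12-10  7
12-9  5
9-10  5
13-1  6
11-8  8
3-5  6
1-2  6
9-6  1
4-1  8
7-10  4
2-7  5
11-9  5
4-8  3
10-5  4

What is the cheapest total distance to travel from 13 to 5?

14 m

Shortest distances from 13:
13: 0
9: 5  (via 13)
1: 6  (via 13)
6: 6  (via 9)
10: 10  (via 9)
11: 10  (via 9)
12: 10  (via 9)
2: 12  (via 1)
3: 14  (via 9)
4: 14  (via 1)
5: 14  (via 10)
Shortest route: 13–9–10–5 = 14 m.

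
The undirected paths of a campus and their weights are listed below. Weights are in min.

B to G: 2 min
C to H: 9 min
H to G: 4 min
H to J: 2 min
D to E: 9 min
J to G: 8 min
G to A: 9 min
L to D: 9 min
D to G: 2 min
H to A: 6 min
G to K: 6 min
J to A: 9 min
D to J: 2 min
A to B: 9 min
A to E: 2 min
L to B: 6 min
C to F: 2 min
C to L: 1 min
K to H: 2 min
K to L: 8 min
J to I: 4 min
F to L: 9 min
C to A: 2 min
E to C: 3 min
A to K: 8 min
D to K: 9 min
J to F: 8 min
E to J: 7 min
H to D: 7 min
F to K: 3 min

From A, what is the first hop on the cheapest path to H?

Compare a few routes:
A → H: 6 = 6
A → C → F → K → H: 2+2+3+2 = 9
A → K → H: 8+2 = 10
The minimum is 6 min via A → H.
So from A the first move is to H.

H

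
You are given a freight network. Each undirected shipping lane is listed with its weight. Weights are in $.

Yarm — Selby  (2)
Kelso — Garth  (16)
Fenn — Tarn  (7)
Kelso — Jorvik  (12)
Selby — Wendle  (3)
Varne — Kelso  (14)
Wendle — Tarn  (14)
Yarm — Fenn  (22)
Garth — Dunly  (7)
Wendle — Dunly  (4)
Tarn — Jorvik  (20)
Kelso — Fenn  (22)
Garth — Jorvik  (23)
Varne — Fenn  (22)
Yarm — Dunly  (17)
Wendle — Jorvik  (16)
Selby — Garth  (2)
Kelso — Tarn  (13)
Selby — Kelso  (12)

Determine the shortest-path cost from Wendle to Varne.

Candidate routes:
Wendle → Selby → Kelso → Varne: 3+12+14 = 29
Wendle → Selby → Garth → Kelso → Varne: 3+2+16+14 = 35
Cheapest is Wendle → Selby → Kelso → Varne at $29.

$29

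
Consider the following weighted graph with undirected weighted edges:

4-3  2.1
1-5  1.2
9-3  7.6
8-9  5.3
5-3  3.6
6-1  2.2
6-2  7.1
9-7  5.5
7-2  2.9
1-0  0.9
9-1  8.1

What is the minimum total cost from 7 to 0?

Enumerating some paths:
7–9–1–0: 5.5+8.1+0.9 = 14.5
7–2–6–1–0: 2.9+7.1+2.2+0.9 = 13.1
The minimum is 13.1 via 7–2–6–1–0.

13.1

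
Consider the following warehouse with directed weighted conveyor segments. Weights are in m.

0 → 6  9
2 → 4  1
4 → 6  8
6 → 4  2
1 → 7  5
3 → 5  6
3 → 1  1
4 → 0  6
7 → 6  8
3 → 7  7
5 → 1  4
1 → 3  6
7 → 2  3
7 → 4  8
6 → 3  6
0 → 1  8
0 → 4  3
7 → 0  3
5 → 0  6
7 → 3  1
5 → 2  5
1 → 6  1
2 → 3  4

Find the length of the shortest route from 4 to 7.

19 m

Shortest distances from 4:
4: 0
0: 6  (via 4)
6: 8  (via 4)
1: 14  (via 0)
3: 14  (via 6)
7: 19  (via 1)
Shortest route: 4 → 0 → 1 → 7 = 19 m.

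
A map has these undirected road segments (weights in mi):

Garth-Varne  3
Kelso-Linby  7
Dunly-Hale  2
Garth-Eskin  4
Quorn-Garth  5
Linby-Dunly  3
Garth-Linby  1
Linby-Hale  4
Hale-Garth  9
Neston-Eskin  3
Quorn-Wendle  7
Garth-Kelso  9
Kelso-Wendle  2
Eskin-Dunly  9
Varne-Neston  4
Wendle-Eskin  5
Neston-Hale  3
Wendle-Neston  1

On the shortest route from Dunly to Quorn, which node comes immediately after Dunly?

Linby

Enumerating some paths:
Dunly → Linby → Garth → Quorn: 3+1+5 = 9
Dunly → Hale → Neston → Wendle → Quorn: 2+3+1+7 = 13
Dunly → Hale → Linby → Garth → Quorn: 2+4+1+5 = 12
Dunly → Hale → Garth → Quorn: 2+9+5 = 16
The minimum is 9 mi via Dunly → Linby → Garth → Quorn.
So from Dunly the first move is to Linby.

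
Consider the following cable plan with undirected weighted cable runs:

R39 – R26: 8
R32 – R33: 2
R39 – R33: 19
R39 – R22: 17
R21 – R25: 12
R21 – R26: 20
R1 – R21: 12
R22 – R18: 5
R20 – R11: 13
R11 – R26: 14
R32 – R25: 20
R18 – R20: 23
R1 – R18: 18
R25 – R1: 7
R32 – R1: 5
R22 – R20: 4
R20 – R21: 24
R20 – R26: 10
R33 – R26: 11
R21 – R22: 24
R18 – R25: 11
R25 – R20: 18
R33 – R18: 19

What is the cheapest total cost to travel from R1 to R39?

26

Running Dijkstra from R1:
R1: 0
R32: 5  (via R1)
R33: 7  (via R32)
R25: 7  (via R1)
R21: 12  (via R1)
R18: 18  (via R1)
R26: 18  (via R33)
R22: 23  (via R18)
R20: 25  (via R25)
R39: 26  (via R33)
Shortest route: R1 → R32 → R33 → R39 = 26.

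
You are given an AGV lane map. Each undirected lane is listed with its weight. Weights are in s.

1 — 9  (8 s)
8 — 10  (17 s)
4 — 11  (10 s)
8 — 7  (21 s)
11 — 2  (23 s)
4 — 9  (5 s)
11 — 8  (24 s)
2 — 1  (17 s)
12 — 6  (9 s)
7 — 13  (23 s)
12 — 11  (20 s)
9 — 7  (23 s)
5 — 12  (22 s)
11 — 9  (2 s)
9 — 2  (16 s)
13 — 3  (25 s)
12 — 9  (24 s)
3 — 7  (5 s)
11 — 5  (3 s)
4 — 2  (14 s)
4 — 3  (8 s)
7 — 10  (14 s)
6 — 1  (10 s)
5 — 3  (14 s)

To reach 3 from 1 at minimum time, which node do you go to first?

Candidate routes:
1 - 9 - 7 - 3: 8+23+5 = 36
1 - 9 - 11 - 4 - 3: 8+2+10+8 = 28
1 - 9 - 4 - 3: 8+5+8 = 21
1 - 9 - 11 - 5 - 3: 8+2+3+14 = 27
The minimum is 21 s via 1 - 9 - 4 - 3.
So from 1 the first move is to 9.

9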